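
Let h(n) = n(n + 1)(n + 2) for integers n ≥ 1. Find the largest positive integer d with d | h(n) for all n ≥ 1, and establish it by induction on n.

Computing the first values: h(1) = 6 and h(2) = 24; gcd(6, 24) = 6, so d ≤ 6.
We prove 6 | n(n + 1)(n + 2) for all n ≥ 1 by induction on n.
Base case (n = 1): h(1) = 6 = 6·(1), so 6 | h(1).
Suppose the result is true for n = j, i.e. 6 | h(j). Then
h(j+1) − h(j) = (j+1)·(j+2)·(j+3) − j·(j+1)·(j+2) = (j+1)·(j+2)·[(j+3) − j] = 3·(j+1)·(j+2). The product of 2 consecutive integers is divisible by (2)! = 2, so h(j+1) − h(j) is divisible by 3·2 = 6. By the inductive hypothesis 6 | h(j), hence 6 | h(j+1).
This completes the induction.
Therefore the largest such d is 6.

d = 6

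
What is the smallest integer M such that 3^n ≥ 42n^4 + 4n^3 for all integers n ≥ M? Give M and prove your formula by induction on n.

At n = 12: 531441 < 877824, so the inequality fails and M ≥ 13. We prove 3^n ≥ 42n^4 + 4n^3 for all n ≥ 13.
When n = 13: 3^n = 1594323 and 42n^4 + 4n^3 = 1208350, so 1594323 ≥ 1208350.
Inductive step: suppose the statement holds for some m ≥ 13, so 3^m ≥ 42m^4 + 4m^3.
Then 3^(m + 1) = 3·(3^m) ≥ 3·(42m^4 + 4m^3).
Also, for m ≥ 13 we have 3·(42m^4 + 4m^3) ≥ 42(m+1)^4 + 4(m+1)^3, since 3·(42m^4 + 4m^3) − (42(m+1)^4 + 4(m+1)^3) = 84m^4 - 160m^3 - 264m^2 - 180m - 46, which is nonnegative for all m ≥ 13.
Combining, 3^(m + 1) ≥ 42(m+1)^4 + 4(m+1)^3.
By induction, the statement is established for all n ≥ 13.
Hence the smallest such M is 13.

M = 13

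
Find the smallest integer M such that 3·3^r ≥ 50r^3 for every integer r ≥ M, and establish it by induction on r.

M = 9

At r = 8: 19683 < 25600, so the inequality fails and M ≥ 9. We prove 3·3^r ≥ 50r^3 for all r ≥ 9.
Base case (r = 9): 3·3^r = 59049 and 50r^3 = 36450, so 59049 ≥ 36450.
Inductive step: assume the claim holds for r = j, so 3·3^j ≥ 50j^3.
Then 3·3^(j + 1) = 3·(3·3^j) ≥ 3·(50j^3).
Also, for j ≥ 9 we have 3·(50j^3) ≥ 50(j+1)^3, since 3 ≥ (1 + 1/j)^3 for all j ≥ 9.
Combining, 3·3^(j + 1) ≥ 50(j+1)^3.
By the principle of mathematical induction, the result holds for all r ≥ 9.
Hence the smallest such M is 9.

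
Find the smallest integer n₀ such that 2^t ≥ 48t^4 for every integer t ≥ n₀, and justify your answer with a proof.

n₀ = 24

At t = 23: 8388608 < 13432368, so the inequality fails and n₀ ≥ 24. We prove 2^t ≥ 48t^4 for all t ≥ 24.
Base step (t = 24): 2^t = 16777216 and 48t^4 = 15925248, so 16777216 ≥ 15925248.
For the inductive step, assume it holds for an arbitrary k ≥ 24, so 2^k ≥ 48k^4.
Then 2^(k + 1) = 2·(2^k) ≥ 2·(48k^4).
Also, for k ≥ 24 we have 2·(48k^4) ≥ 48(k+1)^4, since 2 ≥ (1 + 1/k)^4 for all k ≥ 24.
Combining, 2^(k + 1) ≥ 48(k+1)^4.
Hence, by induction on t, the claim holds for every t ≥ 24.
Hence the smallest such n₀ is 24.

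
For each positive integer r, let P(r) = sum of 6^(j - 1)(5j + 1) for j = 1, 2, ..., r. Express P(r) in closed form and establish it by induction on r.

P(r) = 6^r·r

We claim P(r) = 6^r·r for all r ≥ 1.
Base case (r = 1): P(1) = 6, and the closed form gives 6. They agree.
Suppose the result is true for r = j, so P(j) = 6^j·j.
Then P(j+1) = P(j) + (6^j(5j + 6)) = (6^j·j) + (6^j(5j + 6)).
Simplifying, P(j+1) = 6^(j + 1)(j + 1) = 6^(j+1)·(j+1),
which is the closed form with r = j+1.
By induction, the statement is established for all r ≥ 1.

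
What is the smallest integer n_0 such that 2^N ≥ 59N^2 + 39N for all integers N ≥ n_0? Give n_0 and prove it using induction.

n_0 = 14

At N = 13: 8192 < 10478, so the inequality fails and n_0 ≥ 14. We prove 2^N ≥ 59N^2 + 39N for all N ≥ 14.
When N = 14: 2^N = 16384 and 59N^2 + 39N = 12110, so 16384 ≥ 12110.
Inductive step: assume the claim holds for N = j, so 2^j ≥ 59j^2 + 39j.
Then 2^(j + 1) = 2·(2^j) ≥ 2·(59j^2 + 39j).
Also, for j ≥ 14 we have 2·(59j^2 + 39j) ≥ 59(j+1)^2 + 39(j+1), since 2·(59j^2 + 39j) − (59(j+1)^2 + 39(j+1)) = 59j^2 - 79j - 98, which is nonnegative for all j ≥ 14.
Combining, 2^(j + 1) ≥ 59(j+1)^2 + 39(j+1).
This completes the induction.
Hence the smallest such n_0 is 14.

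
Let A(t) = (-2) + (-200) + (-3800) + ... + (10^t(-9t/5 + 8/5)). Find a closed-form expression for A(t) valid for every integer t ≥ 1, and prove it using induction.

A(t) = 2·10^t(-t + 1) - 2

We claim A(t) = 2·10^t(-t + 1) - 2 for all t ≥ 1.
Base case (t = 1): A(1) = -2, and the closed form gives -2. They agree.
Inductive step: suppose the statement holds for some m ≥ 1, so A(m) = 2·10^m(-m + 1) - 2.
Then A(m+1) = A(m) + (10^m(-18m - 2)) = (2·10^m(-m + 1) - 2) + (10^m(-18m - 2)).
Simplifying, A(m+1) = -20·10^m·m - 2 = 2·10^(m+1)(-(m+1) + 1) - 2,
which is the closed form with t = m+1.
By induction, the statement is established for all t ≥ 1.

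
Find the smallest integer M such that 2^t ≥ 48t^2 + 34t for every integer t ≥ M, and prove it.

M = 14

At t = 13: 8192 < 8554, so the inequality fails and M ≥ 14. We prove 2^t ≥ 48t^2 + 34t for all t ≥ 14.
For the base case t = 14: 2^t = 16384 and 48t^2 + 34t = 9884, so 16384 ≥ 9884.
For the inductive step, assume it holds for an arbitrary m ≥ 14, so 2^m ≥ 48m^2 + 34m.
Then 2^(m + 1) = 2·(2^m) ≥ 2·(48m^2 + 34m).
Also, for m ≥ 14 we have 2·(48m^2 + 34m) ≥ 48(m+1)^2 + 34(m+1), since 2·(48m^2 + 34m) − (48(m+1)^2 + 34(m+1)) = 48m^2 - 62m - 82, which is nonnegative for all m ≥ 14.
Combining, 2^(m + 1) ≥ 48(m+1)^2 + 34(m+1).
This completes the induction.
Hence the smallest such M is 14.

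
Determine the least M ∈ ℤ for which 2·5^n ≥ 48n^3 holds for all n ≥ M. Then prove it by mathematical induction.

M = 5

At n = 4: 1250 < 3072, so the inequality fails and M ≥ 5. We prove 2·5^n ≥ 48n^3 for all n ≥ 5.
When n = 5: 2·5^n = 6250 and 48n^3 = 6000, so 6250 ≥ 6000.
Suppose the result is true for n = k, so 2·5^k ≥ 48k^3.
Then 2·5^(k + 1) = 5·(2·5^k) ≥ 5·(48k^3).
Also, for k ≥ 5 we have 5·(48k^3) ≥ 48(k+1)^3, since 5 ≥ (1 + 1/k)^3 for all k ≥ 5.
Combining, 2·5^(k + 1) ≥ 48(k+1)^3.
By induction, the statement is established for all n ≥ 5.
Hence the smallest such M is 5.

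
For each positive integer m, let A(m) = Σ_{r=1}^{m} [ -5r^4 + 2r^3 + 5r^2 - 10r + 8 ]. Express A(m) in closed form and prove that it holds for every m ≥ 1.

We claim A(m) = -m(m - 1)(m^3 + 3m^2 + 2m + 4) for all m ≥ 1.
Base case (m = 1): A(1) = 0, and the closed form gives 0. They agree.
Inductive step: assume the claim holds for m = r, so A(r) = r(-r^4 - 2r^3 + r^2 - 2r + 4).
Then A(r+1) = A(r) + (r(-5r^3 - 18r^2 - 19r - 14)) = (r(-r^4 - 2r^3 + r^2 - 2r + 4)) + (r(-5r^3 - 18r^2 - 19r - 14)).
Simplifying, A(r+1) = -r(r + 1)(r^3 + 6r^2 + 11r + 10) = -(r+1)((r+1) - 1)((r+1)^3 + 3(r+1)^2 + 2(r+1) + 4),
which is the closed form with m = r+1.
Hence, by induction on m, the claim holds for every m ≥ 1.

A(m) = -m(m - 1)(m^3 + 3m^2 + 2m + 4)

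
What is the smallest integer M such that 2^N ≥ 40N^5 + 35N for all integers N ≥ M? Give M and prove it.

M = 30

At N = 29: 536870912 < 820446975, so the inequality fails and M ≥ 30. We prove 2^N ≥ 40N^5 + 35N for all N ≥ 30.
Base case (N = 30): 2^N = 1073741824 and 40N^5 + 35N = 972001050, so 1073741824 ≥ 972001050.
Inductive step: suppose the statement holds for some k ≥ 30, so 2^k ≥ 40k^5 + 35k.
Then 2^(k + 1) = 2·(2^k) ≥ 2·(40k^5 + 35k).
Also, for k ≥ 30 we have 2·(40k^5 + 35k) ≥ 40(k+1)^5 + 35(k+1), since 2·(40k^5 + 35k) − (40(k+1)^5 + 35(k+1)) = 40k^5 - 200k^4 - 400k^3 - 400k^2 - 165k - 75, which is nonnegative for all k ≥ 30.
Combining, 2^(k + 1) ≥ 40(k+1)^5 + 35(k+1).
Hence, by induction on N, the claim holds for every N ≥ 30.
Hence the smallest such M is 30.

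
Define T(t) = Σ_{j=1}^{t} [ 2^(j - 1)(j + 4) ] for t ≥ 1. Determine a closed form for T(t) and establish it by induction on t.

T(t) = 2^t(t + 3) - 3

We claim T(t) = 2^t(t + 3) - 3 for all t ≥ 1.
Base step (t = 1): T(1) = 5, and the closed form gives 5. They agree.
Inductive step: suppose the statement holds for some j ≥ 1, so T(j) = 2^j(j + 3) - 3.
Then T(j+1) = T(j) + (2^j(j + 5)) = (2^j(j + 3) - 3) + (2^j(j + 5)).
Simplifying, T(j+1) = 2^(j + 1)j + 2^(j + 3) - 3 = 2^(j+1)((j+1) + 3) - 3,
which is the closed form with t = j+1.
Hence, by induction on t, the claim holds for every t ≥ 1.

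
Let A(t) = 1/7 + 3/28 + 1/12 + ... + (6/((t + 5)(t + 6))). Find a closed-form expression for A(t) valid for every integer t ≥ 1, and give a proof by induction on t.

A(t) = t/(t + 6)

We claim A(t) = t/(t + 6) for all t ≥ 1.
When t = 1: A(1) = 1/7, and the closed form gives 1/7. They agree.
For the inductive step, assume it holds for an arbitrary r ≥ 1, so A(r) = r/(r + 6).
Then A(r+1) = A(r) + (6/((r + 6)(r + 7))) = (r/(r + 6)) + (6/((r + 6)(r + 7))).
Simplifying, A(r+1) = (r + 1)/(r + 7) = (r+1)/((r+1) + 6),
which is the closed form with t = r+1.
This completes the induction.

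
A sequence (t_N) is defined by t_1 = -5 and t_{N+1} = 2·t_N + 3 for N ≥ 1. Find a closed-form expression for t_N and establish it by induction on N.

Computing the first terms: t_1 = -5, t_2 = -7, t_3 = -11. This suggests t_N = -2^N - 3.
For the base case N = 1: the formula gives -5 = -5 = t_1.
Inductive step: assume the claim holds for N = i, so t_i = -2^i - 3.
Then t_{i+1} = 2·t_i + 3 = 2·(-2^i - 3) + 3 = -2^(i + 1) - 3,
which is the claimed formula at N = i+1.
This completes the induction.

t_N = -2^N - 3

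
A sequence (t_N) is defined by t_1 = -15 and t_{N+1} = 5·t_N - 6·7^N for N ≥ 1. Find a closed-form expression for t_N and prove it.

Computing the first terms: t_1 = -15, t_2 = -117, t_3 = -879. This suggests t_N = 6·5^(N - 1) - 3·7^N.
For the base case N = 1: the formula gives -15 = -15 = t_1.
Inductive step: suppose the statement holds for some p ≥ 1, so t_p = 6·5^(p - 1) - 3·7^p.
Then t_{p+1} = 5·t_p - 6·7^p = 5·(6·5^(p - 1) - 3·7^p) - 6·7^p = 6·5^p - 3·7^(p + 1) = 6·5^((p+1) - 1) - 3·7^(p+1),
which is the claimed formula at N = p+1.
Hence, by induction on N, the claim holds for every N ≥ 1.

t_N = 6·5^(N - 1) - 3·7^N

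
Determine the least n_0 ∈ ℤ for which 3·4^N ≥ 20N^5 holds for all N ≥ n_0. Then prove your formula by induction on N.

n_0 = 10

At N = 9: 786432 < 1180980, so the inequality fails and n_0 ≥ 10. We prove 3·4^N ≥ 20N^5 for all N ≥ 10.
Base step (N = 10): 3·4^N = 3145728 and 20N^5 = 2000000, so 3145728 ≥ 2000000.
For the inductive step, assume it holds for an arbitrary j ≥ 10, so 3·4^j ≥ 20j^5.
Then 3·4^(j + 1) = 4·(3·4^j) ≥ 4·(20j^5).
Also, for j ≥ 10 we have 4·(20j^5) ≥ 20(j+1)^5, since 4 ≥ (1 + 1/j)^5 for all j ≥ 10.
Combining, 3·4^(j + 1) ≥ 20(j+1)^5.
By the principle of mathematical induction, the result holds for all N ≥ 10.
Hence the smallest such n_0 is 10.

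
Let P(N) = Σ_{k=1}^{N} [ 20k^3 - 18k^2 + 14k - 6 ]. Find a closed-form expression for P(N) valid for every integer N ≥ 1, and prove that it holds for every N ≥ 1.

P(N) = N(5N^3 + 4N^2 + 3N - 2)

We claim P(N) = N(5N^3 + 4N^2 + 3N - 2) for all N ≥ 1.
When N = 1: P(1) = 10, and the closed form gives 10. They agree.
Inductive step: assume the claim holds for N = k, so P(k) = k(5k^3 + 4k^2 + 3k - 2).
Then P(k+1) = P(k) + (20k^3 + 42k^2 + 38k + 10) = (k(5k^3 + 4k^2 + 3k - 2)) + (20k^3 + 42k^2 + 38k + 10).
Simplifying, P(k+1) = (k + 1)(5k^3 + 19k^2 + 26k + 10) = (k+1)(5(k+1)^3 + 4(k+1)^2 + 3(k+1) - 2),
which is the closed form with N = k+1.
This completes the induction.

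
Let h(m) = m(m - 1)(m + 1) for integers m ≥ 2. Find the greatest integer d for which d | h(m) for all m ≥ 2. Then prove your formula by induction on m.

d = 6

Computing the first values: h(2) = 6 and h(3) = 24; gcd(6, 24) = 6, so d ≤ 6.
We prove 6 | m(m - 1)(m + 1) for all m ≥ 2 by induction on m.
Base case (m = 2): h(2) = 6 = 6·(1), so 6 | h(2).
Suppose the result is true for m = r, i.e. 6 | h(r). Then
h(r+1) − h(r) = r·(r+1)·(r+2) − (r-1)·r·(r+1) = r·(r+1)·[(r+2) − (r-1)] = 3·r·(r+1). The product of 2 consecutive integers is divisible by (2)! = 2, so h(r+1) − h(r) is divisible by 3·2 = 6. By the inductive hypothesis 6 | h(r), hence 6 | h(r+1).
Hence, by induction on m, the claim holds for every m ≥ 2.
Therefore the largest such d is 6.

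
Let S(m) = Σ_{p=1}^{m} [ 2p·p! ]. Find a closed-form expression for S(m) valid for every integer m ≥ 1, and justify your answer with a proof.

We claim S(m) = 2(m + 1)! - 2 for all m ≥ 1.
Base case (m = 1): S(1) = 2, and the closed form gives 2. They agree.
For the inductive step, assume it holds for an arbitrary p ≥ 1, so S(p) = 2(p + 1)! - 2.
Then S(p+1) = S(p) + (2(p + 1)(p + 1)!) = (2(p + 1)! - 2) + (2(p + 1)(p + 1)!).
Simplifying, S(p+1) = 2((p+1) + 1)! - 2,
which is the closed form with m = p+1.
Hence, by induction on m, the claim holds for every m ≥ 1.

S(m) = 2(m + 1)! - 2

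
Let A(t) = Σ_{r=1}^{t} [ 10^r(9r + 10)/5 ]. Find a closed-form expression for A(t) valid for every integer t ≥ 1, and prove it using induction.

A(t) = 2·10^t(t + 1) - 2

We claim A(t) = 2·10^t(t + 1) - 2 for all t ≥ 1.
Base case (t = 1): A(1) = 38, and the closed form gives 38. They agree.
For the inductive step, assume it holds for an arbitrary r ≥ 1, so A(r) = 2·10^r(r + 1) - 2.
Then A(r+1) = A(r) + (10^r(18r + 38)) = (2·10^r(r + 1) - 2) + (10^r(18r + 38)).
Simplifying, A(r+1) = 20·10^r·r + 40·10^r - 2 = 2·10^(r+1)((r+1) + 1) - 2,
which is the closed form with t = r+1.
By the principle of mathematical induction, the result holds for all t ≥ 1.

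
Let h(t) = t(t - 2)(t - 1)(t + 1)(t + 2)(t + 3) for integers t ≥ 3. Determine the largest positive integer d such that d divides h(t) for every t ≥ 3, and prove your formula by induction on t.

d = 720

Computing the first values: h(3) = 720 and h(4) = 5040; gcd(720, 5040) = 720, so d ≤ 720.
We prove 720 | t(t - 2)(t - 1)(t + 1)(t + 2)(t + 3) for all t ≥ 3 by induction on t.
When t = 3: h(3) = 720 = 720·(1), so 720 | h(3).
Inductive step: assume the claim holds for t = j, i.e. 720 | h(j). Then
h(j+1) − h(j) = (j-1)·j·(j+1)·(j+2)·(j+3)·(j+4) − (j-2)·(j-1)·j·(j+1)·(j+2)·(j+3) = (j-1)·j·(j+1)·(j+2)·(j+3)·[(j+4) − (j-2)] = 6·(j-1)·j·(j+1)·(j+2)·(j+3). The product of 5 consecutive integers is divisible by (5)! = 120, so h(j+1) − h(j) is divisible by 6·120 = 720. By the inductive hypothesis 720 | h(j), hence 720 | h(j+1).
By the principle of mathematical induction, the result holds for all t ≥ 3.
Therefore the largest such d is 720.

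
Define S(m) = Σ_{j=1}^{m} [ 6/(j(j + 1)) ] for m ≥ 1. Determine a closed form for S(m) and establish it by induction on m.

We claim S(m) = 6m/(m + 1) for all m ≥ 1.
Base step (m = 1): S(1) = 3, and the closed form gives 3. They agree.
Suppose the result is true for m = j, so S(j) = 6j/(j + 1).
Then S(j+1) = S(j) + (6/((j + 1)(j + 2))) = (6j/(j + 1)) + (6/((j + 1)(j + 2))).
Simplifying, S(j+1) = 6(j + 1)/(j + 2) = 6(j+1)/((j+1) + 1),
which is the closed form with m = j+1.
By induction, the statement is established for all m ≥ 1.

S(m) = 6m/(m + 1)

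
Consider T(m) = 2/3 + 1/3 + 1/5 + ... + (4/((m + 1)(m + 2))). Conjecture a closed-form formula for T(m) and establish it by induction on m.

We claim T(m) = 2m/(m + 2) for all m ≥ 1.
For the base case m = 1: T(1) = 2/3, and the closed form gives 2/3. They agree.
Inductive step: suppose the statement holds for some j ≥ 1, so T(j) = 2j/(j + 2).
Then T(j+1) = T(j) + (4/((j + 2)(j + 3))) = (2j/(j + 2)) + (4/((j + 2)(j + 3))).
Simplifying, T(j+1) = 2(j + 1)/(j + 3) = 2(j+1)/((j+1) + 2),
which is the closed form with m = j+1.
By induction, the statement is established for all m ≥ 1.

T(m) = 2m/(m + 2)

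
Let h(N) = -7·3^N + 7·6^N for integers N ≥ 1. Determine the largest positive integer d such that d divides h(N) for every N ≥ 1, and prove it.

Computing the first values: h(1) = 21 and h(2) = 189; gcd(21, 189) = 21, so d ≤ 21.
We prove 21 | -7·3^N + 7·6^N for all N ≥ 1 by induction on N.
When N = 1: h(1) = 21 = 21·(1), so 21 | h(1).
Suppose the result is true for N = j, i.e. 21 | h(j). Then
h(j+1) − 6·h(j) = (-7·3^(j+1) + 7·6^(j+1)) − 6·(-7·3^j + 7·6^j) = (-7)·3^j·(3 − 6) = (21)·3^j. Since 21 | h(j) by the inductive hypothesis, 21 | 6·h(j); and 21 | 21 since 21 = 21·1. Therefore 21 | h(j+1).
Hence, by induction on N, the claim holds for every N ≥ 1.
Therefore the largest such d is 21.

d = 21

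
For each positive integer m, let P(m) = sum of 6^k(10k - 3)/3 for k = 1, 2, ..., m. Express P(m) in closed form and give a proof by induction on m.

We claim P(m) = 2·6^m(2m - 1) + 2 for all m ≥ 1.
When m = 1: P(1) = 14, and the closed form gives 14. They agree.
Suppose the result is true for m = k, so P(k) = 2·6^k(2k - 1) + 2.
Then P(k+1) = P(k) + (6^k(20k + 14)) = (2·6^k(2k - 1) + 2) + (6^k(20k + 14)).
Simplifying, P(k+1) = 24·6^k·k + 12·6^k + 2 = 2·6^(k+1)(2(k+1) - 1) + 2,
which is the closed form with m = k+1.
This completes the induction.

P(m) = 2·6^m(2m - 1) + 2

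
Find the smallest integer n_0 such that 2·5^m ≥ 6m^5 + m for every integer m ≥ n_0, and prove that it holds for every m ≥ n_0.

At m = 6: 31250 < 46662, so the inequality fails and n_0 ≥ 7. We prove 2·5^m ≥ 6m^5 + m for all m ≥ 7.
For the base case m = 7: 2·5^m = 156250 and 6m^5 + m = 100849, so 156250 ≥ 100849.
For the inductive step, assume it holds for an arbitrary i ≥ 7, so 2·5^i ≥ 6i^5 + i.
Then 2·5^(i + 1) = 5·(2·5^i) ≥ 5·(6i^5 + i).
Also, for i ≥ 7 we have 5·(6i^5 + i) ≥ 6(i+1)^5 + (i+1), since 5·(6i^5 + i) − (6(i+1)^5 + (i+1)) = 24i^5 - 30i^4 - 60i^3 - 60i^2 - 26i - 7, which is nonnegative for all i ≥ 7.
Combining, 2·5^(i + 1) ≥ 6(i+1)^5 + (i+1).
By the principle of mathematical induction, the result holds for all m ≥ 7.
Hence the smallest such n_0 is 7.

n_0 = 7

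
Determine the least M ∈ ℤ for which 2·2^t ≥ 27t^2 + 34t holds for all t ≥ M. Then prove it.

At t = 10: 2048 < 3040, so the inequality fails and M ≥ 11. We prove 2·2^t ≥ 27t^2 + 34t for all t ≥ 11.
For the base case t = 11: 2·2^t = 4096 and 27t^2 + 34t = 3641, so 4096 ≥ 3641.
For the inductive step, assume it holds for an arbitrary k ≥ 11, so 2·2^k ≥ 27k^2 + 34k.
Then 2·2^(k + 1) = 2·(2·2^k) ≥ 2·(27k^2 + 34k).
Also, for k ≥ 11 we have 2·(27k^2 + 34k) ≥ 27(k+1)^2 + 34(k+1), since 2·(27k^2 + 34k) − (27(k+1)^2 + 34(k+1)) = 27k^2 - 20k - 61, which is nonnegative for all k ≥ 11.
Combining, 2·2^(k + 1) ≥ 27(k+1)^2 + 34(k+1).
This completes the induction.
Hence the smallest such M is 11.

M = 11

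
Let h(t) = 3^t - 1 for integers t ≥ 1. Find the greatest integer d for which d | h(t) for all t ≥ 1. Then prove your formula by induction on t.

Computing the first values: h(1) = 2 and h(2) = 8; gcd(2, 8) = 2, so d ≤ 2.
We prove 2 | 3^t - 1 for all t ≥ 1 by induction on t.
When t = 1: h(1) = 2 = 2·(1), so 2 | h(1).
For the inductive step, assume it holds for an arbitrary k ≥ 1, i.e. 2 | h(k). Then
3^{k+1} − 1^{k+1} = 3·3^k − 1·1^k = 3·(3^k − 1^k) + (2)·1^k. The first term is divisible by 2 by the inductive hypothesis, and the second term (2)·1^k is divisible by 2 since 2 | 2. Hence 2 | h(k+1).
Hence, by induction on t, the claim holds for every t ≥ 1.
Therefore the largest such d is 2.

d = 2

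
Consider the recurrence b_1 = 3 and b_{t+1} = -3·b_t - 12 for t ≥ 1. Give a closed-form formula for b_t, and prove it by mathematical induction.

Computing the first terms: b_1 = 3, b_2 = -21, b_3 = 51. This suggests b_t = -2(-3)^t - 3.
For the base case t = 1: the formula gives 3 = 3 = b_1.
Inductive step: assume the claim holds for t = r, so b_r = -2(-3)^r - 3.
Then b_{r+1} = -3·b_r - 12 = -3·(-2(-3)^r - 3) - 12 = -2(-3)^(r + 1) - 3,
which is the claimed formula at t = r+1.
By induction, the statement is established for all t ≥ 1.

b_t = -2(-3)^t - 3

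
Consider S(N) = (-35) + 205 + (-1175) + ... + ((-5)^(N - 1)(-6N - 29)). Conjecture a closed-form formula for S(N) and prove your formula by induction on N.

We claim S(N) = (-5)^N(N + 5) - 5 for all N ≥ 1.
For the base case N = 1: S(1) = -35, and the closed form gives -35. They agree.
For the inductive step, assume it holds for an arbitrary i ≥ 1, so S(i) = (-5)^i(i + 5) - 5.
Then S(i+1) = S(i) + ((-5)^i(-6i - 35)) = ((-5)^i(i + 5) - 5) + ((-5)^i(-6i - 35)).
Simplifying, S(i+1) = -5(-5)^i·i - 30(-5)^i - 5 = (-5)^(i+1)((i+1) + 5) - 5,
which is the closed form with N = i+1.
By induction, the statement is established for all N ≥ 1.

S(N) = (-5)^N(N + 5) - 5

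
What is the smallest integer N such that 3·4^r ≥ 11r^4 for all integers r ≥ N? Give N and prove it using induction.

At r = 6: 12288 < 14256, so the inequality fails and N ≥ 7. We prove 3·4^r ≥ 11r^4 for all r ≥ 7.
Base case (r = 7): 3·4^r = 49152 and 11r^4 = 26411, so 49152 ≥ 26411.
Inductive step: assume the claim holds for r = j, so 3·4^j ≥ 11j^4.
Then 3·4^(j + 1) = 4·(3·4^j) ≥ 4·(11j^4).
Also, for j ≥ 7 we have 4·(11j^4) ≥ 11(j+1)^4, since 4 ≥ (1 + 1/j)^4 for all j ≥ 7.
Combining, 3·4^(j + 1) ≥ 11(j+1)^4.
By induction, the statement is established for all r ≥ 7.
Hence the smallest such N is 7.

N = 7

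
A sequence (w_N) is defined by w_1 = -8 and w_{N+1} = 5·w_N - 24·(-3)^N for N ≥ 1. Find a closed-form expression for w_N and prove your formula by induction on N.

w_N = -(-3)^(N + 1) + 5^(N - 1)

Computing the first terms: w_1 = -8, w_2 = 32, w_3 = -56. This suggests w_N = -(-3)^(N + 1) + 5^(N - 1).
Base step (N = 1): the formula gives -8 = -8 = w_1.
Inductive step: suppose the statement holds for some j ≥ 1, so w_j = -(-3)^(j + 1) + 5^(j - 1).
Then w_{j+1} = 5·w_j - 24·(-3)^j = 5·(-(-3)^(j + 1) + 5^(j - 1)) - 24·(-3)^j = -(-3)^(j + 2) + 5^j = -(-3)^((j+1) + 1) + 5^((j+1) - 1),
which is the claimed formula at N = j+1.
This completes the induction.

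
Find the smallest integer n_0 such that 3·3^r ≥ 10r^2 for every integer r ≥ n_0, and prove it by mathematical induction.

n_0 = 4

At r = 3: 81 < 90, so the inequality fails and n_0 ≥ 4. We prove 3·3^r ≥ 10r^2 for all r ≥ 4.
Base step (r = 4): 3·3^r = 243 and 10r^2 = 160, so 243 ≥ 160.
Inductive step: suppose the statement holds for some i ≥ 4, so 3·3^i ≥ 10i^2.
Then 3·3^(i + 1) = 3·(3·3^i) ≥ 3·(10i^2).
Also, for i ≥ 4 we have 3·(10i^2) ≥ 10(i+1)^2, since 3 ≥ (1 + 1/i)^2 for all i ≥ 4.
Combining, 3·3^(i + 1) ≥ 10(i+1)^2.
By the principle of mathematical induction, the result holds for all r ≥ 4.
Hence the smallest such n_0 is 4.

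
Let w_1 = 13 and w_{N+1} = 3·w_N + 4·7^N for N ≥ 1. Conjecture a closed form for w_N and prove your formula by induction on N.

Computing the first terms: w_1 = 13, w_2 = 67, w_3 = 397. This suggests w_N = 2·3^N + 7^N.
When N = 1: the formula gives 13 = 13 = w_1.
For the inductive step, assume it holds for an arbitrary r ≥ 1, so w_r = 2·3^r + 7^r.
Then w_{r+1} = 3·w_r + 4·7^r = 3·(2·3^r + 7^r) + 4·7^r = 2·3^(r + 1) + 7^(r + 1),
which is the claimed formula at N = r+1.
By induction, the statement is established for all N ≥ 1.

w_N = 2·3^N + 7^N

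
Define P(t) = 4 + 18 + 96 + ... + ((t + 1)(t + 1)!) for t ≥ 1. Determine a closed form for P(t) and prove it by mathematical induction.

P(t) = (t + 2)! - 2

We claim P(t) = (t + 2)! - 2 for all t ≥ 1.
Base step (t = 1): P(1) = 4, and the closed form gives 4. They agree.
Inductive step: assume the claim holds for t = p, so P(p) = (p + 2)! - 2.
Then P(p+1) = P(p) + ((p + 2)(p + 2)!) = ((p + 2)! - 2) + ((p + 2)(p + 2)!).
Simplifying, P(p+1) = ((p+1) + 2)! - 2,
which is the closed form with t = p+1.
This completes the induction.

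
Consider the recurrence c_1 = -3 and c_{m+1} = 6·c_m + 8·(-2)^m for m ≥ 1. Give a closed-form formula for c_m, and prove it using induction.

c_m = -(-2)^m - 5·6^(m - 1)

Computing the first terms: c_1 = -3, c_2 = -34, c_3 = -172. This suggests c_m = -(-2)^m - 5·6^(m - 1).
Base step (m = 1): the formula gives -3 = -3 = c_1.
For the inductive step, assume it holds for an arbitrary j ≥ 1, so c_j = -(-2)^j - 5·6^(j - 1).
Then c_{j+1} = 6·c_j + 8·(-2)^j = 6·(-(-2)^j - 5·6^(j - 1)) + 8·(-2)^j = -(-2)^(j + 1) - 5·6^j = -(-2)^(j+1) - 5·6^((j+1) - 1),
which is the claimed formula at m = j+1.
By the principle of mathematical induction, the result holds for all m ≥ 1.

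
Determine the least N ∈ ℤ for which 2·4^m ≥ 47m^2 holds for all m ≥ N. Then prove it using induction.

At m = 4: 512 < 752, so the inequality fails and N ≥ 5. We prove 2·4^m ≥ 47m^2 for all m ≥ 5.
When m = 5: 2·4^m = 2048 and 47m^2 = 1175, so 2048 ≥ 1175.
Suppose the result is true for m = i, so 2·4^i ≥ 47i^2.
Then 2·4^(i + 1) = 4·(2·4^i) ≥ 4·(47i^2).
Also, for i ≥ 5 we have 4·(47i^2) ≥ 47(i+1)^2, since 4 ≥ (1 + 1/i)^2 for all i ≥ 5.
Combining, 2·4^(i + 1) ≥ 47(i+1)^2.
Hence, by induction on m, the claim holds for every m ≥ 5.
Hence the smallest such N is 5.

N = 5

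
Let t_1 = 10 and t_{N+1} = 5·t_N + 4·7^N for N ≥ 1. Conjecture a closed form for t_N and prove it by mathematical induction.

Computing the first terms: t_1 = 10, t_2 = 78, t_3 = 586. This suggests t_N = -4·5^(N - 1) + 2·7^N.
When N = 1: the formula gives 10 = 10 = t_1.
Inductive step: assume the claim holds for N = k, so t_k = -4·5^(k - 1) + 2·7^k.
Then t_{k+1} = 5·t_k + 4·7^k = 5·(-4·5^(k - 1) + 2·7^k) + 4·7^k = -4·5^k + 2·7^(k + 1) = -4·5^((k+1) - 1) + 2·7^(k+1),
which is the claimed formula at N = k+1.
By the principle of mathematical induction, the result holds for all N ≥ 1.

t_N = -4·5^(N - 1) + 2·7^N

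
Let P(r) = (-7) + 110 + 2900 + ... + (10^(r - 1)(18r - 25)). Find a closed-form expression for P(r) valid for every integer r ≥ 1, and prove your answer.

P(r) = 10^r(2r - 3) + 3

We claim P(r) = 10^r(2r - 3) + 3 for all r ≥ 1.
Base case (r = 1): P(1) = -7, and the closed form gives -7. They agree.
Inductive step: suppose the statement holds for some k ≥ 1, so P(k) = 10^k(2k - 3) + 3.
Then P(k+1) = P(k) + (10^k(18k - 7)) = (10^k(2k - 3) + 3) + (10^k(18k - 7)).
Simplifying, P(k+1) = 20·10^k·k - 10·10^k + 3 = 10^(k+1)(2(k+1) - 3) + 3,
which is the closed form with r = k+1.
This completes the induction.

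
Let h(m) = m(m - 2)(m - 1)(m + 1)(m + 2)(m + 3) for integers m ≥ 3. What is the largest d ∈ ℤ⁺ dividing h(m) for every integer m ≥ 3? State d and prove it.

d = 720

Computing the first values: h(3) = 720 and h(4) = 5040; gcd(720, 5040) = 720, so d ≤ 720.
We prove 720 | m(m - 2)(m - 1)(m + 1)(m + 2)(m + 3) for all m ≥ 3 by induction on m.
Base case (m = 3): h(3) = 720 = 720·(1), so 720 | h(3).
For the inductive step, assume it holds for an arbitrary r ≥ 3, i.e. 720 | h(r). Then
h(r+1) − h(r) = (r-1)·r·(r+1)·(r+2)·(r+3)·(r+4) − (r-2)·(r-1)·r·(r+1)·(r+2)·(r+3) = (r-1)·r·(r+1)·(r+2)·(r+3)·[(r+4) − (r-2)] = 6·(r-1)·r·(r+1)·(r+2)·(r+3). The product of 5 consecutive integers is divisible by (5)! = 120, so h(r+1) − h(r) is divisible by 6·120 = 720. By the inductive hypothesis 720 | h(r), hence 720 | h(r+1).
Hence, by induction on m, the claim holds for every m ≥ 3.
Therefore the largest such d is 720.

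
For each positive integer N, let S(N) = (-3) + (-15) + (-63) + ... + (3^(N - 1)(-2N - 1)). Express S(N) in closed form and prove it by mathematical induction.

S(N) = -3^N·N

We claim S(N) = -3^N·N for all N ≥ 1.
Base step (N = 1): S(1) = -3, and the closed form gives -3. They agree.
Suppose the result is true for N = p, so S(p) = -3^p·p.
Then S(p+1) = S(p) + (3^p(-2p - 3)) = (-3^p·p) + (3^p(-2p - 3)).
Simplifying, S(p+1) = 3^(p + 1)(-p - 1) = -3^(p+1)·(p+1),
which is the closed form with N = p+1.
By the principle of mathematical induction, the result holds for all N ≥ 1.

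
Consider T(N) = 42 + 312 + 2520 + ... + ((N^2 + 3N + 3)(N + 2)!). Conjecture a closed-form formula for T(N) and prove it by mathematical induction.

T(N) = (N + 1)(N + 3)! - 6

We claim T(N) = (N + 1)(N + 3)! - 6 for all N ≥ 1.
Base step (N = 1): T(1) = 42, and the closed form gives 42. They agree.
For the inductive step, assume it holds for an arbitrary p ≥ 1, so T(p) = (p + 1)(p + 3)! - 6.
Then T(p+1) = T(p) + ((p^2 + 5p + 7)(p + 3)!) = ((p + 1)(p + 3)! - 6) + ((p^2 + 5p + 7)(p + 3)!).
Simplifying, T(p+1) = ((p+1) + 1)((p+1) + 3)! - 6,
which is the closed form with N = p+1.
By induction, the statement is established for all N ≥ 1.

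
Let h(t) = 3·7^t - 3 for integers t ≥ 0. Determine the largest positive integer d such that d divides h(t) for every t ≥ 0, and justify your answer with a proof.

Computing the first values: h(0) = 0 and h(1) = 18; gcd(0, 18) = 18, so d ≤ 18.
We prove 18 | 3·7^t - 3 for all t ≥ 0 by induction on t.
Base step (t = 0): h(0) = 0 = 18·(0), so 18 | h(0).
Inductive step: suppose the statement holds for some k ≥ 0, i.e. 18 | h(k). Then
h(k+1) = 3·7^(k+1) - 3 = 7·(3·7^k - 3) + 18 = 7·h(k) + 18. The first term is divisible by 18 by the inductive hypothesis, and 18 is divisible by 18. Hence 18 | h(k+1).
This completes the induction.
Therefore the largest such d is 18.

d = 18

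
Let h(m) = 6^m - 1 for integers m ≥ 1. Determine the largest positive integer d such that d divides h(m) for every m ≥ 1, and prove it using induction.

d = 5

Computing the first values: h(1) = 5 and h(2) = 35; gcd(5, 35) = 5, so d ≤ 5.
We prove 5 | 6^m - 1 for all m ≥ 1 by induction on m.
For the base case m = 1: h(1) = 5 = 5·(1), so 5 | h(1).
Inductive step: assume the claim holds for m = r, i.e. 5 | h(r). Then
6^{r+1} − 1^{r+1} = 6·6^r − 1·1^r = 6·(6^r − 1^r) + (5)·1^r. The first term is divisible by 5 by the inductive hypothesis, and the second term (5)·1^r is divisible by 5 since 5 | 5. Hence 5 | h(r+1).
Hence, by induction on m, the claim holds for every m ≥ 1.
Therefore the largest such d is 5.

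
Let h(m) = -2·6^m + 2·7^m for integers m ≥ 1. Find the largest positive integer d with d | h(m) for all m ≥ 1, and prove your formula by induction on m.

d = 2

Computing the first values: h(1) = 2 and h(2) = 26; gcd(2, 26) = 2, so d ≤ 2.
We prove 2 | -2·6^m + 2·7^m for all m ≥ 1 by induction on m.
When m = 1: h(1) = 2 = 2·(1), so 2 | h(1).
For the inductive step, assume it holds for an arbitrary p ≥ 1, i.e. 2 | h(p). Then
h(p+1) − 7·h(p) = (-2·6^(p+1) + 2·7^(p+1)) − 7·(-2·6^p + 2·7^p) = (-2)·6^p·(6 − 7) = (2)·6^p. Since 2 | h(p) by the inductive hypothesis, 2 | 7·h(p); and 2 | 2 since 2 = 2·1. Therefore 2 | h(p+1).
Hence, by induction on m, the claim holds for every m ≥ 1.
Therefore the largest such d is 2.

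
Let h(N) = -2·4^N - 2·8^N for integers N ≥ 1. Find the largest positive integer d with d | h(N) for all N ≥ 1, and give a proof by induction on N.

d = 8

Computing the first values: h(1) = -24 and h(2) = -160; gcd(-24, -160) = 8, so d ≤ 8.
We prove 8 | -2·4^N - 2·8^N for all N ≥ 1 by induction on N.
Base case (N = 1): h(1) = -24 = 8·(-3), so 8 | h(1).
For the inductive step, assume it holds for an arbitrary k ≥ 1, i.e. 8 | h(k). Then
h(k+1) − 8·h(k) = (-2·4^(k+1) - 2·8^(k+1)) − 8·(-2·4^k - 2·8^k) = (-2)·4^k·(4 − 8) = (8)·4^k. Since 8 | h(k) by the inductive hypothesis, 8 | 8·h(k); and 8 | 8 since 8 = 8·1. Therefore 8 | h(k+1).
By the principle of mathematical induction, the result holds for all N ≥ 1.
Therefore the largest such d is 8.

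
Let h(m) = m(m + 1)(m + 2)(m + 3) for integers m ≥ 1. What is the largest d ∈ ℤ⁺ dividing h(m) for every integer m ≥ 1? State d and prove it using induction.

d = 24

Computing the first values: h(1) = 24 and h(2) = 120; gcd(24, 120) = 24, so d ≤ 24.
We prove 24 | m(m + 1)(m + 2)(m + 3) for all m ≥ 1 by induction on m.
Base step (m = 1): h(1) = 24 = 24·(1), so 24 | h(1).
Inductive step: suppose the statement holds for some p ≥ 1, i.e. 24 | h(p). Then
h(p+1) − h(p) = (p+1)·(p+2)·(p+3)·(p+4) − p·(p+1)·(p+2)·(p+3) = (p+1)·(p+2)·(p+3)·[(p+4) − p] = 4·(p+1)·(p+2)·(p+3). The product of 3 consecutive integers is divisible by (3)! = 6, so h(p+1) − h(p) is divisible by 4·6 = 24. By the inductive hypothesis 24 | h(p), hence 24 | h(p+1).
This completes the induction.
Therefore the largest such d is 24.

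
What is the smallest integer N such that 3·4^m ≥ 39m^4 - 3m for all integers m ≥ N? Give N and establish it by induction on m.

N = 8

At m = 7: 49152 < 93618, so the inequality fails and N ≥ 8. We prove 3·4^m ≥ 39m^4 - 3m for all m ≥ 8.
When m = 8: 3·4^m = 196608 and 39m^4 - 3m = 159720, so 196608 ≥ 159720.
For the inductive step, assume it holds for an arbitrary i ≥ 8, so 3·4^i ≥ 39i^4 - 3i.
Then 3·4^(i + 1) = 4·(3·4^i) ≥ 4·(39i^4 - 3i).
Also, for i ≥ 8 we have 4·(39i^4 - 3i) ≥ 39(i+1)^4 - 3(i+1), since 4·(39i^4 - 3i) − (39(i+1)^4 - 3(i+1)) = 117i^4 - 156i^3 - 234i^2 - 165i - 36, which is nonnegative for all i ≥ 8.
Combining, 3·4^(i + 1) ≥ 39(i+1)^4 - 3(i+1).
By induction, the statement is established for all m ≥ 8.
Hence the smallest such N is 8.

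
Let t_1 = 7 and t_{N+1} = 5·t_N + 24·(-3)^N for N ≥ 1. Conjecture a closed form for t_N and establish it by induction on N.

Computing the first terms: t_1 = 7, t_2 = -37, t_3 = 31. This suggests t_N = (-3)^(N + 1) - 2·5^(N - 1).
For the base case N = 1: the formula gives 7 = 7 = t_1.
Inductive step: assume the claim holds for N = r, so t_r = (-3)^(r + 1) - 2·5^(r - 1).
Then t_{r+1} = 5·t_r + 24·(-3)^r = 5·((-3)^(r + 1) - 2·5^(r - 1)) + 24·(-3)^r = (-3)^(r + 2) - 2·5^r = (-3)^((r+1) + 1) - 2·5^((r+1) - 1),
which is the claimed formula at N = r+1.
By induction, the statement is established for all N ≥ 1.

t_N = (-3)^(N + 1) - 2·5^(N - 1)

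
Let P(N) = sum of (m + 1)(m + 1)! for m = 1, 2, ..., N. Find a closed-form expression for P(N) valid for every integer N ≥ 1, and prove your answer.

P(N) = (N + 2)! - 2

We claim P(N) = (N + 2)! - 2 for all N ≥ 1.
Base case (N = 1): P(1) = 4, and the closed form gives 4. They agree.
Suppose the result is true for N = m, so P(m) = (m + 2)! - 2.
Then P(m+1) = P(m) + ((m + 2)(m + 2)!) = ((m + 2)! - 2) + ((m + 2)(m + 2)!).
Simplifying, P(m+1) = ((m+1) + 2)! - 2,
which is the closed form with N = m+1.
By induction, the statement is established for all N ≥ 1.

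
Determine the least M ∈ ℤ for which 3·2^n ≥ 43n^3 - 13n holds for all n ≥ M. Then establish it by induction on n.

At n = 15: 98304 < 144930, so the inequality fails and M ≥ 16. We prove 3·2^n ≥ 43n^3 - 13n for all n ≥ 16.
Base step (n = 16): 3·2^n = 196608 and 43n^3 - 13n = 175920, so 196608 ≥ 175920.
Suppose the result is true for n = r, so 3·2^r ≥ 43r^3 - 13r.
Then 3·2^(r + 1) = 2·(3·2^r) ≥ 2·(43r^3 - 13r).
Also, for r ≥ 16 we have 2·(43r^3 - 13r) ≥ 43(r+1)^3 - 13(r+1), since 2·(43r^3 - 13r) − (43(r+1)^3 - 13(r+1)) = 43r^3 - 129r^2 - 142r - 30, which is nonnegative for all r ≥ 16.
Combining, 3·2^(r + 1) ≥ 43(r+1)^3 - 13(r+1).
Hence, by induction on n, the claim holds for every n ≥ 16.
Hence the smallest such M is 16.

M = 16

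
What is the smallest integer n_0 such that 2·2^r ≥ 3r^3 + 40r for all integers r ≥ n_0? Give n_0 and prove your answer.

At r = 11: 4096 < 4433, so the inequality fails and n_0 ≥ 12. We prove 2·2^r ≥ 3r^3 + 40r for all r ≥ 12.
Base step (r = 12): 2·2^r = 8192 and 3r^3 + 40r = 5664, so 8192 ≥ 5664.
Inductive step: assume the claim holds for r = m, so 2·2^m ≥ 3m^3 + 40m.
Then 2·2^(m + 1) = 2·(2·2^m) ≥ 2·(3m^3 + 40m).
Also, for m ≥ 12 we have 2·(3m^3 + 40m) ≥ 3(m+1)^3 + 40(m+1), since 2·(3m^3 + 40m) − (3(m+1)^3 + 40(m+1)) = 3m^3 - 9m^2 + 31m - 43, which is nonnegative for all m ≥ 12.
Combining, 2·2^(m + 1) ≥ 3(m+1)^3 + 40(m+1).
By induction, the statement is established for all r ≥ 12.
Hence the smallest such n_0 is 12.

n_0 = 12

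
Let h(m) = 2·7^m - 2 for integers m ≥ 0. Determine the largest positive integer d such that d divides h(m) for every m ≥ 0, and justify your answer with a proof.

Computing the first values: h(0) = 0 and h(1) = 12; gcd(0, 12) = 12, so d ≤ 12.
We prove 12 | 2·7^m - 2 for all m ≥ 0 by induction on m.
Base case (m = 0): h(0) = 0 = 12·(0), so 12 | h(0).
Inductive step: suppose the statement holds for some p ≥ 0, i.e. 12 | h(p). Then
h(p+1) = 2·7^(p+1) - 2 = 7·(2·7^p - 2) + 12 = 7·h(p) + 12. The first term is divisible by 12 by the inductive hypothesis, and 12 is divisible by 12. Hence 12 | h(p+1).
This completes the induction.
Therefore the largest such d is 12.

d = 12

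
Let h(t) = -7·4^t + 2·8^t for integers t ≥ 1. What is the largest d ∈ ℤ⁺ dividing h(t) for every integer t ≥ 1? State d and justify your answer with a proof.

d = 4

Computing the first values: h(1) = -12 and h(2) = 16; gcd(-12, 16) = 4, so d ≤ 4.
We prove 4 | -7·4^t + 2·8^t for all t ≥ 1 by induction on t.
For the base case t = 1: h(1) = -12 = 4·(-3), so 4 | h(1).
Inductive step: assume the claim holds for t = m, i.e. 4 | h(m). Then
h(m+1) − 8·h(m) = (-7·4^(m+1) + 2·8^(m+1)) − 8·(-7·4^m + 2·8^m) = (-7)·4^m·(4 − 8) = (28)·4^m. Since 4 | h(m) by the inductive hypothesis, 4 | 8·h(m); and 4 | 28 since 28 = 4·7. Therefore 4 | h(m+1).
By the principle of mathematical induction, the result holds for all t ≥ 1.
Therefore the largest such d is 4.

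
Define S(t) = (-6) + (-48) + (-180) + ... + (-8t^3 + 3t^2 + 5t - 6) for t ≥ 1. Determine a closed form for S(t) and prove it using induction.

S(t) = -t(2t^3 + 3t^2 - 2t + 3)

We claim S(t) = -t(2t^3 + 3t^2 - 2t + 3) for all t ≥ 1.
When t = 1: S(1) = -6, and the closed form gives -6. They agree.
Inductive step: assume the claim holds for t = r, so S(r) = r(-2r^3 - 3r^2 + 2r - 3).
Then S(r+1) = S(r) + (-8r^3 - 21r^2 - 13r - 6) = (r(-2r^3 - 3r^2 + 2r - 3)) + (-8r^3 - 21r^2 - 13r - 6).
Simplifying, S(r+1) = -(r + 1)(2r^3 + 9r^2 + 10r + 6) = -(r+1)(2(r+1)^3 + 3(r+1)^2 - 2(r+1) + 3),
which is the closed form with t = r+1.
This completes the induction.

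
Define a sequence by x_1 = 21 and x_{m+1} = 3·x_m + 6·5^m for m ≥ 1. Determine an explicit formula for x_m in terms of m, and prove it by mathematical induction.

x_m = 2·3^m + 3·5^m

Computing the first terms: x_1 = 21, x_2 = 93, x_3 = 429. This suggests x_m = 2·3^m + 3·5^m.
For the base case m = 1: the formula gives 21 = 21 = x_1.
For the inductive step, assume it holds for an arbitrary i ≥ 1, so x_i = 2·3^i + 3·5^i.
Then x_{i+1} = 3·x_i + 6·5^i = 3·(2·3^i + 3·5^i) + 6·5^i = 2·3^(i + 1) + 3·5^(i + 1),
which is the claimed formula at m = i+1.
By the principle of mathematical induction, the result holds for all m ≥ 1.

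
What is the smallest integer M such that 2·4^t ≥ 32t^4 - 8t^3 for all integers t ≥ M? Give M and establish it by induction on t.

At t = 7: 32768 < 74088, so the inequality fails and M ≥ 8. We prove 2·4^t ≥ 32t^4 - 8t^3 for all t ≥ 8.
Base case (t = 8): 2·4^t = 131072 and 32t^4 - 8t^3 = 126976, so 131072 ≥ 126976.
For the inductive step, assume it holds for an arbitrary m ≥ 8, so 2·4^m ≥ 32m^4 - 8m^3.
Then 2·4^(m + 1) = 4·(2·4^m) ≥ 4·(32m^4 - 8m^3).
Also, for m ≥ 8 we have 4·(32m^4 - 8m^3) ≥ 32(m+1)^4 - 8(m+1)^3, since 4·(32m^4 - 8m^3) − (32(m+1)^4 - 8(m+1)^3) = 96m^4 - 152m^3 - 168m^2 - 104m - 24, which is nonnegative for all m ≥ 8.
Combining, 2·4^(m + 1) ≥ 32(m+1)^4 - 8(m+1)^3.
This completes the induction.
Hence the smallest such M is 8.

M = 8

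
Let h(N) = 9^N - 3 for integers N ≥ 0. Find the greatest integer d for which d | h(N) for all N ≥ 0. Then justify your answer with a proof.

Computing the first values: h(0) = -2 and h(1) = 6; gcd(-2, 6) = 2, so d ≤ 2.
We prove 2 | 9^N - 3 for all N ≥ 0 by induction on N.
Base step (N = 0): h(0) = -2 = 2·(-1), so 2 | h(0).
For the inductive step, assume it holds for an arbitrary r ≥ 0, i.e. 2 | h(r). Then
h(r+1) = 9^(r+1) - 3 = 9·(9^r - 3) + 24 = 9·h(r) + 24. The first term is divisible by 2 by the inductive hypothesis, and 24 is divisible by 2. Hence 2 | h(r+1).
By induction, the statement is established for all N ≥ 0.
Therefore the largest such d is 2.

d = 2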